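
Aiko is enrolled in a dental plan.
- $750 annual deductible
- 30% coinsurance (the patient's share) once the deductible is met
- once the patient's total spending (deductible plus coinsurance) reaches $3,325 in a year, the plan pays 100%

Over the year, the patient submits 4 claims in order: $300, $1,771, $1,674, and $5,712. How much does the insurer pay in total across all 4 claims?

#1 ($300): all of it applies to the deductible. Cost to patient: $300. OOP to date $300. Plan pays $300 − $300 = $0.
#2 ($1,771): $450 finishes the deductible; $1,321 goes to coinsurance; patient's 30% is $396.30. Patient owes $846.30 (running OOP $1,146.30). Insurer: $1,771 − $846.30 = $924.70.
#3 ($1,674): deductible met; 30% of $1,674 = $502.20. Patient owes $502.20 (running OOP $1,648.50). Plan pays $1,674 − $502.20 = $1,171.80.
#4 ($5,712): deductible already satisfied, so patient's share is 30% × $5,712 = $1,713.60. Adding that to $1,648.50 gives $3,362.10, past the $3,325 cap; patient pays only $3,325 − $1,648.50 = $1,676.50. Insurer: $5,712 − $1,676.50 = $4,035.50.
Insurer total = bills − patient's total = $9,457 − $3,325 = $6,132.

$6,132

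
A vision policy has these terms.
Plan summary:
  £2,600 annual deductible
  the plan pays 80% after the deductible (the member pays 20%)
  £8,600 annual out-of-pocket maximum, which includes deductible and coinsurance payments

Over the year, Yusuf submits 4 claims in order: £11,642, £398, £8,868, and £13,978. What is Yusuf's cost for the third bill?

£1,773.60

Claim 1 — £11,642: £2,600 to deductible, leaving £9,042; coinsurance £9,042 × 20% = £1,808.40. Cost to member: £4,408.40. OOP to date £4,408.40.
Claim 2 — £398: deductible met; 20% of £398 = £79.60. Member pays £79.60; OOP now £4,488.
Claim 3 — £8,868: deductible already satisfied, so member's share is 20% × £8,868 = £1,773.60. Member pays £1,773.60; OOP now £6,261.60.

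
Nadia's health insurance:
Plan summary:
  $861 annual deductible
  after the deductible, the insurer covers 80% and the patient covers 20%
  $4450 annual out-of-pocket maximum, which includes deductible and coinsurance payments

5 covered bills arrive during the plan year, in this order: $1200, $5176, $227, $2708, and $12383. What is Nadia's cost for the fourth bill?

Claim 1 — $1200: deductible takes $861, $339 remains; 20% of $339 = $67.80. Cost to patient: $928.80. OOP to date $928.80.
Claim 2 — $5176: 20% coinsurance on $5176 = $1035.20. Patient owes $1035.20 (running OOP $1964).
Claim 3 — $227: 20% coinsurance on $227 = $45.40. Patient owes $45.40 (running OOP $2009.40).
Claim 4 — $2708: deductible already satisfied, so patient's share is 20% × $2708 = $541.60. Cost to patient: $541.60. OOP to date $2551.

$541.60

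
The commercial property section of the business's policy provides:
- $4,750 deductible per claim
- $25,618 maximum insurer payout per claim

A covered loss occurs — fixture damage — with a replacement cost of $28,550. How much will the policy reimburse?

Less the $4,750 deductible: $28,550 − $4,750 = $23,800.
$23,800 is within the $25,618 limit, so the insurer pays $23,800.

$23,800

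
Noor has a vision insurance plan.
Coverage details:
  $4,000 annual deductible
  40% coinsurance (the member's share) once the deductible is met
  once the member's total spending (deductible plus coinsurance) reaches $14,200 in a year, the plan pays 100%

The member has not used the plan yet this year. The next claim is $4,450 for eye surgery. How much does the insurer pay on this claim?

Deductible not yet touched, so the first $4,000 of the bill goes to the deductible.
After the $4,000 deductible portion, $4,450 − $4,000 = $450 is subject to coinsurance.
40% of $450 = $180 falls to the member.
Member responsibility before any cap: $4,000 + $180 = $4,180.
Total out-of-pocket so far would be $0 + $4,180 = $4,180, below the $14,200 cap — no reduction.
Insurer pays the balance: $4,450 − $4,180 = $270.

$270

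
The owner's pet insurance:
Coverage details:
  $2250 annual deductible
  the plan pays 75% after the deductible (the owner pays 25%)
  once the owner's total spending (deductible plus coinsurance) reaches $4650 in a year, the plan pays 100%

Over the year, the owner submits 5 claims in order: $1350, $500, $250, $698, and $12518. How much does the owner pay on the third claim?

Bill 1, $1350: all of it applies to the deductible. Cost to owner: $1350. OOP to date $1350.
Bill 2, $500: entire amount goes to the deductible. Owner pays $500; OOP now $1850.
Bill 3, $250: fully absorbed by the deductible. Cost to owner: $250. OOP to date $2100.

$250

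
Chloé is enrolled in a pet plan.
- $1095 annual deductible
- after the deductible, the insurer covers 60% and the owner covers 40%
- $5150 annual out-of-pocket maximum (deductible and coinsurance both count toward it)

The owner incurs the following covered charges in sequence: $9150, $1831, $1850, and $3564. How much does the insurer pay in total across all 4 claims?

$11245

Bill 1, $9150: deductible takes $1095, $8055 remains; 40% of $8055 = $3222. Cost to owner: $4317. OOP to date $4317. Plan pays $9150 − $4317 = $4833.
Bill 2, $1831: deductible met; 40% of $1831 = $732.40. Owner owes $732.40 (running OOP $5049.40). Insurer: $1831 − $732.40 = $1098.60.
Bill 3, $1850: deductible already satisfied, so owner's share is 40% × $1850 = $740. Adding that to $5049.40 gives $5789.40, past the $5150 cap; owner pays only $5150 − $5049.40 = $100.60. Insurer: $1850 − $100.60 = $1749.40.
Bill 4, $3564: 40% coinsurance on $3564 = $1425.60. OOP would hit $6575.60 > $5150, so the cap limits the owner to $5150 − $5150 = $0. Insurer: $3564 − $0 = $3564.
Insurer total = bills − owner's total = $16395 − $5150 = $11245.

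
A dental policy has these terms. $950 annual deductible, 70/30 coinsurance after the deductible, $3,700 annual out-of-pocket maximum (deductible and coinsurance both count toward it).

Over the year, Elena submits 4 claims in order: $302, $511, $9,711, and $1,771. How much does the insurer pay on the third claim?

Bill 1, $302: all of it applies to the deductible. Patient owes $302 (running OOP $302). Insurer: $302 − $302 = $0.
Bill 2, $511: entire amount goes to the deductible. Cost to patient: $511. OOP to date $813. Insurer: $511 − $511 = $0.
Bill 3, $9,711: $137 to deductible, leaving $9,574; coinsurance $9,574 × 30% = $2,872.20. Together that's $137 + $2,872.20 = $3,009.20. That would push OOP to $3,822.20, over the $3,700 cap, so patient pays $3,700 − $813 = $2,887. Insurer: $9,711 − $2,887 = $6,824.

$6,824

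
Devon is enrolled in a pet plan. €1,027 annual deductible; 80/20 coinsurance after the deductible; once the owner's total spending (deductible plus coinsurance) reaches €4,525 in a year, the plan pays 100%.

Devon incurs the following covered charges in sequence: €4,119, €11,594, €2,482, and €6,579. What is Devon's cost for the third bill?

€496.40

#1 (€4,119): €1,027 finishes the deductible; €3,092 goes to coinsurance; coinsurance €3,092 × 20% = €618.40. Owner owes €1,645.40 (running OOP €1,645.40).
#2 (€11,594): deductible met; 20% of €11,594 = €2,318.80. Cost to owner: €2,318.80. OOP to date €3,964.20.
#3 (€2,482): deductible met; 20% of €2,482 = €496.40. Owner owes €496.40 (running OOP €4,460.60).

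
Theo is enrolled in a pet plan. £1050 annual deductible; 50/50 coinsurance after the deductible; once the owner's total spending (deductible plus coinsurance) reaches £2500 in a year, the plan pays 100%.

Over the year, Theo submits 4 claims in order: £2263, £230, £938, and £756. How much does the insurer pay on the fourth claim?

£496.50

#1 (£2263): deductible takes £1050, £1213 remains; 50% of £1213 = £606.50. Owner pays £1656.50; OOP now £1656.50. Insurer: £2263 − £1656.50 = £606.50.
#2 (£230): deductible already satisfied, so owner's share is 50% × £230 = £115. Owner pays £115; OOP now £1771.50. Plan pays £230 − £115 = £115.
#3 (£938): 50% coinsurance on £938 = £469. Owner pays £469; OOP now £2240.50. Insurer: £938 − £469 = £469.
#4 (£756): deductible met; 50% of £756 = £378. Adding that to £2240.50 gives £2618.50, past the £2500 cap; owner pays only £2500 − £2240.50 = £259.50. Insurer: £756 − £259.50 = £496.50.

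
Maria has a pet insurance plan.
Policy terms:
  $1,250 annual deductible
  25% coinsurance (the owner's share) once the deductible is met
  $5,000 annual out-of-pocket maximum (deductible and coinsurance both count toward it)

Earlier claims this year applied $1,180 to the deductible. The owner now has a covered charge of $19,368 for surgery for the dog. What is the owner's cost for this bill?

$3,820

Remaining deductible: $1,250 − $1,180 = $70.
That leaves $19,368 − $70 = $19,298 for coinsurance.
25% of $19,298 = $4,824.50 falls to the owner.
So the owner owes $70 + $4,824.50 = $4,894.50 before any cap.
Year-to-date out-of-pocket would reach $1,180 + $4,894.50 = $6,074.50, above the $5,000 maximum, so the owner pays only $5,000 − $1,180 = $3,820.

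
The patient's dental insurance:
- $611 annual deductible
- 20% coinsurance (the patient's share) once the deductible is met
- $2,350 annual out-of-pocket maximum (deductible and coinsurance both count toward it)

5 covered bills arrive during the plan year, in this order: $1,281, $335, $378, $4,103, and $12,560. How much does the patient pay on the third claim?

$75.60

Claim 1 ($1,281): $611 to deductible, leaving $670; patient's 20% is $134. Patient owes $745 (running OOP $745).
Claim 2 ($335): deductible already satisfied, so patient's share is 20% × $335 = $67. Cost to patient: $67. OOP to date $812.
Claim 3 ($378): deductible already satisfied, so patient's share is 20% × $378 = $75.60. Patient owes $75.60 (running OOP $887.60).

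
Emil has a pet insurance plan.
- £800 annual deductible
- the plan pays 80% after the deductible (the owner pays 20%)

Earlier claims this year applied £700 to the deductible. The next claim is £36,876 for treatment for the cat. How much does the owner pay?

£700 of the £800 deductible is already met, leaving £100.
The remaining £36,776 (= £36,876 − £100) moves to coinsurance.
Owner's 20% share of £36,776 is £7,355.20.
So the owner owes £100 + £7,355.20 = £7,455.20.

£7,455.20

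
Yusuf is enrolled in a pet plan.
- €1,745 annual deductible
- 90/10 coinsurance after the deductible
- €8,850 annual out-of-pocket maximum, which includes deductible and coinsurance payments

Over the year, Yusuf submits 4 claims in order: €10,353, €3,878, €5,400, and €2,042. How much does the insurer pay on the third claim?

€4,860

Claim 1 — €10,353: €1,745 finishes the deductible; €8,608 goes to coinsurance; coinsurance €8,608 × 10% = €860.80. Owner pays €2,605.80; OOP now €2,605.80. Plan pays €10,353 − €2,605.80 = €7,747.20.
Claim 2 — €3,878: 10% coinsurance on €3,878 = €387.80. Owner owes €387.80 (running OOP €2,993.60). Insurer: €3,878 − €387.80 = €3,490.20.
Claim 3 — €5,400: deductible already satisfied, so owner's share is 10% × €5,400 = €540. Owner owes €540 (running OOP €3,533.60). Plan pays €5,400 − €540 = €4,860.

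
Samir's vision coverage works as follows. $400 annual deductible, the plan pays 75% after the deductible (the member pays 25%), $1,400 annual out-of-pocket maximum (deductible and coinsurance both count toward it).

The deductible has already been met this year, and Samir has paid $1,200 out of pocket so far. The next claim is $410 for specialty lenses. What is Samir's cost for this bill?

The deductible is already satisfied, so the full bill goes to coinsurance.
Member's 25% share of $410 is $102.50.
Year-to-date out-of-pocket becomes $1,200 + $102.50 = $1,302.50, still under the $1,400 maximum, so no cap applies.

$102.50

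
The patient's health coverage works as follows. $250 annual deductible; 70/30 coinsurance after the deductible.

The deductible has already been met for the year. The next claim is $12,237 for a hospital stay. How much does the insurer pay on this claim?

$8,565.90

The deductible is already satisfied, so the full bill goes to coinsurance.
Patient's 30% share of $12,237 is $3,671.10.
Insurer pays the balance: $12,237 − $3,671.10 = $8,565.90.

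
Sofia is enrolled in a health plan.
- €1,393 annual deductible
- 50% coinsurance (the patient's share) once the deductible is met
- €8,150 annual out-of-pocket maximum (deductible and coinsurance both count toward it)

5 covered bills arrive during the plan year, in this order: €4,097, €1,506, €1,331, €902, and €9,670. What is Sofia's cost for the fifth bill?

€3,535.50

Claim 1 (€4,097): deductible takes €1,393, €2,704 remains; 50% of €2,704 = €1,352. Patient pays €2,745; OOP now €2,745.
Claim 2 (€1,506): 50% coinsurance on €1,506 = €753. Patient owes €753 (running OOP €3,498).
Claim 3 (€1,331): deductible already satisfied, so patient's share is 50% × €1,331 = €665.50. Cost to patient: €665.50. OOP to date €4,163.50.
Claim 4 (€902): deductible met; 50% of €902 = €451. Patient owes €451 (running OOP €4,614.50).
Claim 5 (€9,670): deductible met; 50% of €9,670 = €4,835. That would push OOP to €9,449.50, over the €8,150 cap, so patient pays €8,150 − €4,614.50 = €3,535.50.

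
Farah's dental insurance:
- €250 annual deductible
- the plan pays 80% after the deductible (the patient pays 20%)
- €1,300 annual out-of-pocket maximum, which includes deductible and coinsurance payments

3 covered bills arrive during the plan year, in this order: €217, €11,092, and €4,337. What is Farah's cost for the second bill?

€1,083

Claim 1 — €217: all of it applies to the deductible. Cost to patient: €217. OOP to date €217.
Claim 2 — €11,092: €33 finishes the deductible; €11,059 goes to coinsurance; 20% of €11,059 = €2,211.80. Together that's €33 + €2,211.80 = €2,244.80. That would push OOP to €2,461.80, over the €1,300 cap, so patient pays €1,300 − €217 = €1,083.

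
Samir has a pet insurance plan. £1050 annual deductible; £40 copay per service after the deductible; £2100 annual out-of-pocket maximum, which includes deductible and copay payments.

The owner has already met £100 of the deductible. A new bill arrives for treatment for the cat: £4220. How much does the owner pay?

£990

Deductible still to meet: £1050 − £100 = £950.
That leaves £4220 − £950 = £3270 for the copay.
Copay on this service: £40.
So the owner owes £950 + £40 = £990 before any cap.
Year-to-date out-of-pocket becomes £100 + £990 = £1090, still under the £2100 maximum, so no cap applies.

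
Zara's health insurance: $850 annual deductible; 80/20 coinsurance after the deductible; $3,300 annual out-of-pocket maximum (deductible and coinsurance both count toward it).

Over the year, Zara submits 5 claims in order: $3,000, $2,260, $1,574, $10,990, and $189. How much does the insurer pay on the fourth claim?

Claim 1 — $3,000: $850 finishes the deductible; $2,150 goes to coinsurance; patient's 20% is $430. Cost to patient: $1,280. OOP to date $1,280. Insurer: $3,000 − $1,280 = $1,720.
Claim 2 — $2,260: deductible already satisfied, so patient's share is 20% × $2,260 = $452. Cost to patient: $452. OOP to date $1,732. Insurer: $2,260 − $452 = $1,808.
Claim 3 — $1,574: 20% coinsurance on $1,574 = $314.80. Patient pays $314.80; OOP now $2,046.80. Insurer: $1,574 − $314.80 = $1,259.20.
Claim 4 — $10,990: 20% coinsurance on $10,990 = $2,198. OOP would hit $4,244.80 > $3,300, so the cap limits the patient to $3,300 − $2,046.80 = $1,253.20. Insurer: $10,990 − $1,253.20 = $9,736.80.

$9,736.80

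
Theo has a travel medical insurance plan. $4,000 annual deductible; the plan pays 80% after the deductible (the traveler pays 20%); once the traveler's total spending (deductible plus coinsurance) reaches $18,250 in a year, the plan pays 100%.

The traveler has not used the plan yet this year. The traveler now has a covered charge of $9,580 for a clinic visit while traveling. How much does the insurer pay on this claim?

Deductible not yet touched, so the first $4,000 of the bill goes to the deductible.
The remaining $5,580 (= $9,580 − $4,000) moves to coinsurance.
Traveler's 20% share of $5,580 is $1,116.
So the traveler owes $4,000 + $1,116 = $5,116 before any cap.
Year-to-date out-of-pocket becomes $0 + $5,116 = $5,116, still under the $18,250 maximum, so no cap applies.
The plan picks up $9,580 − $5,116 = $4,464.

$4,464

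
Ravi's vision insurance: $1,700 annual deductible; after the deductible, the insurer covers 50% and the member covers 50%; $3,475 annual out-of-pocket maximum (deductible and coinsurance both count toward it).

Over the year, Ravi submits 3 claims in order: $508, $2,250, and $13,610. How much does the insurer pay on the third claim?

$12,364

#1 ($508): all of it applies to the deductible. Member pays $508; OOP now $508. Plan pays $508 − $508 = $0.
#2 ($2,250): $1,192 to deductible, leaving $1,058; coinsurance $1,058 × 50% = $529. Member owes $1,721 (running OOP $2,229). Insurer: $2,250 − $1,721 = $529.
#3 ($13,610): 50% coinsurance on $13,610 = $6,805. OOP would hit $9,034 > $3,475, so the cap limits the member to $3,475 − $2,229 = $1,246. Insurer: $13,610 − $1,246 = $12,364.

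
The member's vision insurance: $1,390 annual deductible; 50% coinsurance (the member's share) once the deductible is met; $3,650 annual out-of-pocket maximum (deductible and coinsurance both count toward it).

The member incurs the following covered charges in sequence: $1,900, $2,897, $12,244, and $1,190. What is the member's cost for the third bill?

$556.50

Claim 1 ($1,900): $1,390 finishes the deductible; $510 goes to coinsurance; coinsurance $510 × 50% = $255. Member pays $1,645; OOP now $1,645.
Claim 2 ($2,897): deductible already satisfied, so member's share is 50% × $2,897 = $1,448.50. Member pays $1,448.50; OOP now $3,093.50.
Claim 3 ($12,244): 50% coinsurance on $12,244 = $6,122. Adding that to $3,093.50 gives $9,215.50, past the $3,650 cap; member pays only $3,650 − $3,093.50 = $556.50.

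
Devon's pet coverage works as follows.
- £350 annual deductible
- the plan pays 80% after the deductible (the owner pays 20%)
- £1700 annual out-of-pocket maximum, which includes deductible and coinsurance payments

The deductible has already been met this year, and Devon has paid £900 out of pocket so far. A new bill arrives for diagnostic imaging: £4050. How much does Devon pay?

With the deductible met, the entire £4050 is subject to coinsurance.
Coinsurance: £4050 × 20% = £810.
Adding £810 to the £900 already spent would give £1710, which exceeds the £1700 cap; the owner pays just £1700 − £900 = £800.

£800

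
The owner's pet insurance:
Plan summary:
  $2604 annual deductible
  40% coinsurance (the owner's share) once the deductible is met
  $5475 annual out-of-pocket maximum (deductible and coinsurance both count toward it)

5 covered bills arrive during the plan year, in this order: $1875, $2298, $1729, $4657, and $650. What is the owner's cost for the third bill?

$691.60

#1 ($1875): entire amount goes to the deductible. Owner pays $1875; OOP now $1875.
#2 ($2298): deductible takes $729, $1569 remains; coinsurance $1569 × 40% = $627.60. Owner owes $1356.60 (running OOP $3231.60).
#3 ($1729): deductible already satisfied, so owner's share is 40% × $1729 = $691.60. Cost to owner: $691.60. OOP to date $3923.20.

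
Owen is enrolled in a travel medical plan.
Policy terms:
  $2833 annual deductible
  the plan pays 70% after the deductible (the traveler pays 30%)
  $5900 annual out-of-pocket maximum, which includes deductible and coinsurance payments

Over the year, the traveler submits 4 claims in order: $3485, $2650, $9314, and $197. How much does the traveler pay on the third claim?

$2076.40

#1 ($3485): $2833 to deductible, leaving $652; coinsurance $652 × 30% = $195.60. Cost to traveler: $3028.60. OOP to date $3028.60.
#2 ($2650): 30% coinsurance on $2650 = $795. Traveler pays $795; OOP now $3823.60.
#3 ($9314): deductible already satisfied, so traveler's share is 30% × $9314 = $2794.20. Adding that to $3823.60 gives $6617.80, past the $5900 cap; traveler pays only $5900 − $3823.60 = $2076.40.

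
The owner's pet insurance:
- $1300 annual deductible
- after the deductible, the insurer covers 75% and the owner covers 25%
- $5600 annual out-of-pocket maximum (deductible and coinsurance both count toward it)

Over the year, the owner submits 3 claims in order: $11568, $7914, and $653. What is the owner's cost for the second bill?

Claim 1 ($11568): $1300 finishes the deductible; $10268 goes to coinsurance; 25% of $10268 = $2567. Owner pays $3867; OOP now $3867.
Claim 2 ($7914): deductible met; 25% of $7914 = $1978.50. Adding that to $3867 gives $5845.50, past the $5600 cap; owner pays only $5600 − $3867 = $1733.

$1733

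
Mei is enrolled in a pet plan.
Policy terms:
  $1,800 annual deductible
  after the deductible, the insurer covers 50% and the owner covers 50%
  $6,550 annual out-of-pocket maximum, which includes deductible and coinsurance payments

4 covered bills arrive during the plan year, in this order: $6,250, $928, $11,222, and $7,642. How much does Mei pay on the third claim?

$2,061

Claim 1 — $6,250: deductible takes $1,800, $4,450 remains; coinsurance $4,450 × 50% = $2,225. Owner pays $4,025; OOP now $4,025.
Claim 2 — $928: deductible already satisfied, so owner's share is 50% × $928 = $464. Cost to owner: $464. OOP to date $4,489.
Claim 3 — $11,222: 50% coinsurance on $11,222 = $5,611. That would push OOP to $10,100, over the $6,550 cap, so owner pays $6,550 − $4,489 = $2,061.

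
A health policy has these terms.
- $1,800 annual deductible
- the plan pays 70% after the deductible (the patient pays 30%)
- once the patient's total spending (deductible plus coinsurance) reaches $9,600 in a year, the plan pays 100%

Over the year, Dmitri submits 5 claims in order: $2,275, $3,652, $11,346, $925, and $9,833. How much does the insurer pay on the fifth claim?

#1 ($2,275): deductible takes $1,800, $475 remains; 30% of $475 = $142.50. Cost to patient: $1,942.50. OOP to date $1,942.50. Insurer: $2,275 − $1,942.50 = $332.50.
#2 ($3,652): deductible met; 30% of $3,652 = $1,095.60. Patient pays $1,095.60; OOP now $3,038.10. Plan pays $3,652 − $1,095.60 = $2,556.40.
#3 ($11,346): deductible met; 30% of $11,346 = $3,403.80. Cost to patient: $3,403.80. OOP to date $6,441.90. Plan pays $11,346 − $3,403.80 = $7,942.20.
#4 ($925): deductible already satisfied, so patient's share is 30% × $925 = $277.50. Cost to patient: $277.50. OOP to date $6,719.40. Insurer: $925 − $277.50 = $647.50.
#5 ($9,833): 30% coinsurance on $9,833 = $2,949.90. Adding that to $6,719.40 gives $9,669.30, past the $9,600 cap; patient pays only $9,600 − $6,719.40 = $2,880.60. Plan pays $9,833 − $2,880.60 = $6,952.40.

$6,952.40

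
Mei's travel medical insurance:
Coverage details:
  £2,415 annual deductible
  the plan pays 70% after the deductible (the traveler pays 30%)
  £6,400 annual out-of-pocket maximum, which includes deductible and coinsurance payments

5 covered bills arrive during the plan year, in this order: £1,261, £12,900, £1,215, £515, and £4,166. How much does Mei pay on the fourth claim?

Claim 1 — £1,261: all of it applies to the deductible. Traveler owes £1,261 (running OOP £1,261).
Claim 2 — £12,900: £1,154 finishes the deductible; £11,746 goes to coinsurance; 30% of £11,746 = £3,523.80. Traveler owes £4,677.80 (running OOP £5,938.80).
Claim 3 — £1,215: 30% coinsurance on £1,215 = £364.50. Traveler owes £364.50 (running OOP £6,303.30).
Claim 4 — £515: 30% coinsurance on £515 = £154.50. OOP would hit £6,457.80 > £6,400, so the cap limits the traveler to £6,400 − £6,303.30 = £96.70.

£96.70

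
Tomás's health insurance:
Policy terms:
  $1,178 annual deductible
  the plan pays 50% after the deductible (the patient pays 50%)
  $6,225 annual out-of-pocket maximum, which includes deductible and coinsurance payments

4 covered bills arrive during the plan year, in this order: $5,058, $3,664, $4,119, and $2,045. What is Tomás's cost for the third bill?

Claim 1 ($5,058): $1,178 finishes the deductible; $3,880 goes to coinsurance; coinsurance $3,880 × 50% = $1,940. Cost to patient: $3,118. OOP to date $3,118.
Claim 2 ($3,664): deductible already satisfied, so patient's share is 50% × $3,664 = $1,832. Patient pays $1,832; OOP now $4,950.
Claim 3 ($4,119): 50% coinsurance on $4,119 = $2,059.50. OOP would hit $7,009.50 > $6,225, so the cap limits the patient to $6,225 − $4,950 = $1,275.

$1,275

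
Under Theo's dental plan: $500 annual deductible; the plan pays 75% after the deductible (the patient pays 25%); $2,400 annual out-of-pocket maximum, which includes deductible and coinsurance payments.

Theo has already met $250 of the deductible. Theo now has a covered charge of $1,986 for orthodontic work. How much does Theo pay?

$684

Remaining deductible: $500 − $250 = $250.
The remaining $1,736 (= $1,986 − $250) moves to coinsurance.
Patient's 25% share of $1,736 is $434.
Patient responsibility before any cap: $250 + $434 = $684.
Cumulative spending $250 + $684 = $934 stays under the $2,400 maximum.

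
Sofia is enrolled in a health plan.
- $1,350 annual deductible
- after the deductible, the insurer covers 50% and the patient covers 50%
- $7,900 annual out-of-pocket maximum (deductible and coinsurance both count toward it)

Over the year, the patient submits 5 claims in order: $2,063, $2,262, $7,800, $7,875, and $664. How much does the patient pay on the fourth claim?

Claim 1 — $2,063: deductible takes $1,350, $713 remains; patient's 50% is $356.50. Cost to patient: $1,706.50. OOP to date $1,706.50.
Claim 2 — $2,262: deductible met; 50% of $2,262 = $1,131. Patient owes $1,131 (running OOP $2,837.50).
Claim 3 — $7,800: 50% coinsurance on $7,800 = $3,900. Patient pays $3,900; OOP now $6,737.50.
Claim 4 — $7,875: deductible met; 50% of $7,875 = $3,937.50. That would push OOP to $10,675, over the $7,900 cap, so patient pays $7,900 − $6,737.50 = $1,162.50.

$1,162.50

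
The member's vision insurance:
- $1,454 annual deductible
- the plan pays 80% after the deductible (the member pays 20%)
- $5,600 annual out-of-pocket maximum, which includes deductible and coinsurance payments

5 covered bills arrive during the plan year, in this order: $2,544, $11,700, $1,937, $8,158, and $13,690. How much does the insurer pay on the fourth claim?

$6,957.40

Claim 1 — $2,544: $1,454 to deductible, leaving $1,090; member's 20% is $218. Member pays $1,672; OOP now $1,672. Plan pays $2,544 − $1,672 = $872.
Claim 2 — $11,700: 20% coinsurance on $11,700 = $2,340. Cost to member: $2,340. OOP to date $4,012. Plan pays $11,700 − $2,340 = $9,360.
Claim 3 — $1,937: deductible already satisfied, so member's share is 20% × $1,937 = $387.40. Cost to member: $387.40. OOP to date $4,399.40. Insurer: $1,937 − $387.40 = $1,549.60.
Claim 4 — $8,158: 20% coinsurance on $8,158 = $1,631.60. That would push OOP to $6,031, over the $5,600 cap, so member pays $5,600 − $4,399.40 = $1,200.60. Plan pays $8,158 − $1,200.60 = $6,957.40.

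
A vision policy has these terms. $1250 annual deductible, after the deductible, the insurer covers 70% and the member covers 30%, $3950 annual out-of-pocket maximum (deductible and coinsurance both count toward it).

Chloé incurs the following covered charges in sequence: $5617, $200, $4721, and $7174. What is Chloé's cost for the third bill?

Claim 1 ($5617): $1250 finishes the deductible; $4367 goes to coinsurance; member's 30% is $1310.10. Member owes $2560.10 (running OOP $2560.10).
Claim 2 ($200): deductible met; 30% of $200 = $60. Member pays $60; OOP now $2620.10.
Claim 3 ($4721): deductible met; 30% of $4721 = $1416.30. OOP would hit $4036.40 > $3950, so the cap limits the member to $3950 − $2620.10 = $1329.90.

$1329.90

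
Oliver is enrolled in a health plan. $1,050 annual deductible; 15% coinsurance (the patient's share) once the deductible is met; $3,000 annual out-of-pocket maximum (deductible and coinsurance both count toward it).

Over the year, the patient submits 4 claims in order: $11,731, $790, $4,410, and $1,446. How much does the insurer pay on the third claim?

#1 ($11,731): $1,050 finishes the deductible; $10,681 goes to coinsurance; 15% of $10,681 = $1,602.15. Cost to patient: $2,652.15. OOP to date $2,652.15. Insurer: $11,731 − $2,652.15 = $9,078.85.
#2 ($790): deductible met; 15% of $790 = $118.50. Patient pays $118.50; OOP now $2,770.65. Insurer: $790 − $118.50 = $671.50.
#3 ($4,410): 15% coinsurance on $4,410 = $661.50. That would push OOP to $3,432.15, over the $3,000 cap, so patient pays $3,000 − $2,770.65 = $229.35. Plan pays $4,410 − $229.35 = $4,180.65.

$4,180.65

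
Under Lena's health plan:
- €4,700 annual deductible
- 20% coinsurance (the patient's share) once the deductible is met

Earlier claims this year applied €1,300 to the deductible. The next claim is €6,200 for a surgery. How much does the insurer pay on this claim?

€2,240

Deductible still to meet: €4,700 − €1,300 = €3,400.
That leaves €6,200 − €3,400 = €2,800 for coinsurance.
Patient's 20% share of €2,800 is €560.
Patient responsibility: €3,400 + €560 = €3,960.
Insurer pays the balance: €6,200 − €3,960 = €2,240.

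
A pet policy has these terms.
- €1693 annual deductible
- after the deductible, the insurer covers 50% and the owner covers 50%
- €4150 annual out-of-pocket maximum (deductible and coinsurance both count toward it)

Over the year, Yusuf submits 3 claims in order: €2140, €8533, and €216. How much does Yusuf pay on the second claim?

#1 (€2140): €1693 finishes the deductible; €447 goes to coinsurance; coinsurance €447 × 50% = €223.50. Owner owes €1916.50 (running OOP €1916.50).
#2 (€8533): deductible already satisfied, so owner's share is 50% × €8533 = €4266.50. That would push OOP to €6183, over the €4150 cap, so owner pays €4150 − €1916.50 = €2233.50.

€2233.50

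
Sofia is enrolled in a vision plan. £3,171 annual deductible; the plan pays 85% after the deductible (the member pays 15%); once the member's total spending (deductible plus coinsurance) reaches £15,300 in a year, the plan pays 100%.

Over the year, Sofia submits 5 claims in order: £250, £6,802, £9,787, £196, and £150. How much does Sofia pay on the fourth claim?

£29.40

Claim 1 (£250): all of it applies to the deductible. Cost to member: £250. OOP to date £250.
Claim 2 (£6,802): £2,921 to deductible, leaving £3,881; 15% of £3,881 = £582.15. Cost to member: £3,503.15. OOP to date £3,753.15.
Claim 3 (£9,787): deductible already satisfied, so member's share is 15% × £9,787 = £1,468.05. Cost to member: £1,468.05. OOP to date £5,221.20.
Claim 4 (£196): deductible met; 15% of £196 = £29.40. Member owes £29.40 (running OOP £5,250.60).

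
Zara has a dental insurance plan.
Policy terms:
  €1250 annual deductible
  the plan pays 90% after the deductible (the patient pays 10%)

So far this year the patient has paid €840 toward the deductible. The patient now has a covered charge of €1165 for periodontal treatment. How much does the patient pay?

€840 of the €1250 deductible is already met, leaving €410.
That leaves €1165 − €410 = €755 for coinsurance.
Patient's 10% share of €755 is €75.50.
Patient responsibility: €410 + €75.50 = €485.50.

€485.50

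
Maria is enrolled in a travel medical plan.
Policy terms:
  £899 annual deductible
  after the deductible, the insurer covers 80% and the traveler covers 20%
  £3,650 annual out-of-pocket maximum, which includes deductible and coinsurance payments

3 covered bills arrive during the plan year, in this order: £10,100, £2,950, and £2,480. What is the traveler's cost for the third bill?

£320.80

Bill 1, £10,100: deductible takes £899, £9,201 remains; traveler's 20% is £1,840.20. Traveler pays £2,739.20; OOP now £2,739.20.
Bill 2, £2,950: deductible met; 20% of £2,950 = £590. Traveler owes £590 (running OOP £3,329.20).
Bill 3, £2,480: deductible already satisfied, so traveler's share is 20% × £2,480 = £496. OOP would hit £3,825.20 > £3,650, so the cap limits the traveler to £3,650 − £3,329.20 = £320.80.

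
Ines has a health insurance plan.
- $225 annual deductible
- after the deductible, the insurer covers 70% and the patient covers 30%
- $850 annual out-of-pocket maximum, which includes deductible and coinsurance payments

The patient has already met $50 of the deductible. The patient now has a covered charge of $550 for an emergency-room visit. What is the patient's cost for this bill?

Remaining deductible: $225 − $50 = $175.
The remaining $375 (= $550 − $175) moves to coinsurance.
30% of $375 = $112.50 falls to the patient.
Patient responsibility before any cap: $175 + $112.50 = $287.50.
Year-to-date out-of-pocket becomes $50 + $287.50 = $337.50, still under the $850 maximum, so no cap applies.

$287.50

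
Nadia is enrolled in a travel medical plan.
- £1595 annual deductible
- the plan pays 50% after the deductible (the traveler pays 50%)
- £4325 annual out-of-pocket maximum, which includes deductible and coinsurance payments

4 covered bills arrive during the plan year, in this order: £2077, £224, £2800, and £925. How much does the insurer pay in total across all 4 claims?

£2215.50

Claim 1 (£2077): £1595 to deductible, leaving £482; traveler's 50% is £241. Cost to traveler: £1836. OOP to date £1836. Plan pays £2077 − £1836 = £241.
Claim 2 (£224): deductible already satisfied, so traveler's share is 50% × £224 = £112. Traveler owes £112 (running OOP £1948). Plan pays £224 − £112 = £112.
Claim 3 (£2800): 50% coinsurance on £2800 = £1400. Traveler owes £1400 (running OOP £3348). Plan pays £2800 − £1400 = £1400.
Claim 4 (£925): deductible already satisfied, so traveler's share is 50% × £925 = £462.50. Cost to traveler: £462.50. OOP to date £3810.50. Plan pays £925 − £462.50 = £462.50.
Insurer total = bills − traveler's total = £6026 − £3810.50 = £2215.50.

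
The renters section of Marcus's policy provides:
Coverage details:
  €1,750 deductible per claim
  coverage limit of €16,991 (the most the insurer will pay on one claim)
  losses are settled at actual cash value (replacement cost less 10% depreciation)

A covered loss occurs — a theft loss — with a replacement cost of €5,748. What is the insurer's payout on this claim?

€3,423.20

At 10% depreciation, ACV = €5,748 − €574.80 = €5,173.20.
After the deductible, €5,173.20 − €1,750 = €3,423.20 remains.
That's under the €16,991 cap, so the insurer reimburses the full €3,423.20.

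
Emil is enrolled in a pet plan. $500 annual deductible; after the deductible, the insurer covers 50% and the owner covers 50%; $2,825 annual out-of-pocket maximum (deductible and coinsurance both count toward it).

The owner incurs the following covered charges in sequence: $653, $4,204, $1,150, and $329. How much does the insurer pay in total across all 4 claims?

#1 ($653): deductible takes $500, $153 remains; owner's 50% is $76.50. Owner owes $576.50 (running OOP $576.50). Insurer: $653 − $576.50 = $76.50.
#2 ($4,204): deductible already satisfied, so owner's share is 50% × $4,204 = $2,102. Owner pays $2,102; OOP now $2,678.50. Insurer: $4,204 − $2,102 = $2,102.
#3 ($1,150): deductible met; 50% of $1,150 = $575. Adding that to $2,678.50 gives $3,253.50, past the $2,825 cap; owner pays only $2,825 − $2,678.50 = $146.50. Insurer: $1,150 − $146.50 = $1,003.50.
#4 ($329): deductible met; 50% of $329 = $164.50. That would push OOP to $2,989.50, over the $2,825 cap, so owner pays $2,825 − $2,825 = $0. Plan pays $329 − $0 = $329.
Insurer total: $76.50 + $2,102 + $1,003.50 + $329 = $3,511.

$3,511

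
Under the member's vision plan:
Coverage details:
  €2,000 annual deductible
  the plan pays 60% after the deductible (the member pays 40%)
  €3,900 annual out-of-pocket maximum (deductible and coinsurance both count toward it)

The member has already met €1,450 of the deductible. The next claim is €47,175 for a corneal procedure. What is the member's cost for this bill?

Deductible still to meet: €2,000 − €1,450 = €550.
After the €550 deductible portion, €47,175 − €550 = €46,625 is subject to coinsurance.
Coinsurance: €46,625 × 40% = €18,650.
Member responsibility before any cap: €550 + €18,650 = €19,200.
That would bring total out-of-pocket to €20,650, past the €3,900 cap. The member is capped at €3,900 − €1,450 = €2,450 on this claim.

€2,450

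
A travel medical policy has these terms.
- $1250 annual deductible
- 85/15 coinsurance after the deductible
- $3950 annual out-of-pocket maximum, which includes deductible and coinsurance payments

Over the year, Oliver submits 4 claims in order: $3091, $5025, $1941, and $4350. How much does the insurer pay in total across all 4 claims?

Claim 1 ($3091): deductible takes $1250, $1841 remains; 15% of $1841 = $276.15. Cost to traveler: $1526.15. OOP to date $1526.15. Plan pays $3091 − $1526.15 = $1564.85.
Claim 2 ($5025): deductible already satisfied, so traveler's share is 15% × $5025 = $753.75. Traveler owes $753.75 (running OOP $2279.90). Plan pays $5025 − $753.75 = $4271.25.
Claim 3 ($1941): deductible met; 15% of $1941 = $291.15. Cost to traveler: $291.15. OOP to date $2571.05. Plan pays $1941 − $291.15 = $1649.85.
Claim 4 ($4350): deductible already satisfied, so traveler's share is 15% × $4350 = $652.50. Traveler pays $652.50; OOP now $3223.55. Plan pays $4350 − $652.50 = $3697.50.
Insurer total: $1564.85 + $4271.25 + $1649.85 + $3697.50 = $11183.45.

$11183.45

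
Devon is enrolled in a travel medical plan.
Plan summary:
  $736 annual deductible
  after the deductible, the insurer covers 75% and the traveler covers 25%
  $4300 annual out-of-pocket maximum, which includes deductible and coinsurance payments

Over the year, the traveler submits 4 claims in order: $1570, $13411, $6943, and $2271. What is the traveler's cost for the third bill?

$2.75

Claim 1 ($1570): $736 to deductible, leaving $834; 25% of $834 = $208.50. Traveler pays $944.50; OOP now $944.50.
Claim 2 ($13411): deductible already satisfied, so traveler's share is 25% × $13411 = $3352.75. Traveler pays $3352.75; OOP now $4297.25.
Claim 3 ($6943): deductible met; 25% of $6943 = $1735.75. Adding that to $4297.25 gives $6033, past the $4300 cap; traveler pays only $4300 − $4297.25 = $2.75.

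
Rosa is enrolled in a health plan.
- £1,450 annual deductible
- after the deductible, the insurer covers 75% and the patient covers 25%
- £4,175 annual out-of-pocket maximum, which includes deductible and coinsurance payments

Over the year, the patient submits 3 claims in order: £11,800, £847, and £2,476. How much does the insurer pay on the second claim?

£709.50

Bill 1, £11,800: £1,450 to deductible, leaving £10,350; 25% of £10,350 = £2,587.50. Patient owes £4,037.50 (running OOP £4,037.50). Plan pays £11,800 − £4,037.50 = £7,762.50.
Bill 2, £847: deductible already satisfied, so patient's share is 25% × £847 = £211.75. OOP would hit £4,249.25 > £4,175, so the cap limits the patient to £4,175 − £4,037.50 = £137.50. Insurer: £847 − £137.50 = £709.50.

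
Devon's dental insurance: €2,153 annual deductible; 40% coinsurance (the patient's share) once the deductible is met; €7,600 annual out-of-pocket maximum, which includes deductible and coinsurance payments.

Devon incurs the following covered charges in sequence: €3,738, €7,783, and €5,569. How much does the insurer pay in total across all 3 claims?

€9,490

#1 (€3,738): deductible takes €2,153, €1,585 remains; coinsurance €1,585 × 40% = €634. Cost to patient: €2,787. OOP to date €2,787. Insurer: €3,738 − €2,787 = €951.
#2 (€7,783): deductible already satisfied, so patient's share is 40% × €7,783 = €3,113.20. Patient pays €3,113.20; OOP now €5,900.20. Plan pays €7,783 − €3,113.20 = €4,669.80.
#3 (€5,569): 40% coinsurance on €5,569 = €2,227.60. That would push OOP to €8,127.80, over the €7,600 cap, so patient pays €7,600 − €5,900.20 = €1,699.80. Insurer: €5,569 − €1,699.80 = €3,869.20.
Insurer total = bills − patient's total = €17,090 − €7,600 = €9,490.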